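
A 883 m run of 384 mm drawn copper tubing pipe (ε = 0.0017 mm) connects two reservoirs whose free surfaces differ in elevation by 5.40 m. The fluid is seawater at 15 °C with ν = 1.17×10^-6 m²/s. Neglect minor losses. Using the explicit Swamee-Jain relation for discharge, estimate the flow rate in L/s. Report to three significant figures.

Swamee-Jain (Type II): Q = -0.965·√(gD⁵h_f/L)·ln[ε/(3.7D) + √(3.17ν²L/(gD³h_f))]
√(gD⁵h_f/L) = √(9.81·0.384⁵·5.40/883) = 0.02238
ε/(3.7D) = 1.20×10^-6; √(3.17ν²L/(gD³h_f)) = 3.57×10^-5
Q = -0.965·0.02238·ln(3.694×10^-5) = 0.2204 m³/s
Check: V = 1.90 m/s, Re = 6.25×10^5, f = 0.01267, h_f = 5.38 m ≈ 5.40 m ✓

Q ≈ 220 L/s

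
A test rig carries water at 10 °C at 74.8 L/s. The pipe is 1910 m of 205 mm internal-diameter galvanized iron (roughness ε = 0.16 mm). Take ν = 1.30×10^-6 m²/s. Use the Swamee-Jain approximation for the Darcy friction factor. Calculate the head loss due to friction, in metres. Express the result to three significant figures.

V = 4Q/(πD²) = 4·0.0748/(π·0.205²) = 2.266 m/s
Re = VD/ν = 2.266·0.205/1.30×10^-6 = 3.57×10^5 → turbulent
ε/D = 0.16/205 = 7.80×10^-4
Swamee-Jain: f = 0.01961
h_f = f(L/D)V²/(2g) = 0.01961·(1910/0.205)·2.266²/(2·9.81) = 47.82 m

h_f ≈ 47.8 m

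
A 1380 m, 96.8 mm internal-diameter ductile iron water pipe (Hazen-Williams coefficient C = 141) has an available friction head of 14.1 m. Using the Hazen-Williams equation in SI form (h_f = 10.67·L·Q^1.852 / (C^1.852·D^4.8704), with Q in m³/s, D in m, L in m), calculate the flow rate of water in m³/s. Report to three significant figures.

Q ≈ 0.00712 m³/s

Rearranging: Q = [h_f·C^1.852·D^4.8704 / (10.67·L)]^(1/1.852)
Q = [14.1·141^1.852·0.0968^4.8704 / (10.67·1380)]^0.540 = 0.007116 m³/s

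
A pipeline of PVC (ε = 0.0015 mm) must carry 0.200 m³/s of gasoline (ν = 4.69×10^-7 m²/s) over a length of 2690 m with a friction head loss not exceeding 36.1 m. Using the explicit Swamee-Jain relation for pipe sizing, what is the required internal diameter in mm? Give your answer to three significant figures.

Swamee-Jain (Type III): D = 0.66·[ε^1.25·(LQ²/(gh_f))^4.75 + ν·Q^9.4·(L/(gh_f))^5.2]^0.04
LQ²/(gh_f) = 0.3038; L/(gh_f) = 7.596
Term 1 = ε^1.25·(…)^4.75 = 1.83×10^-10; Term 2 = ν·Q^9.4·(…)^5.2 = 4.78×10^-9
D = 0.66·(1.83×10^-10 + 4.78×10^-9)^0.04 = 0.3072 m = 307 mm
Check: V = 2.70 m/s, Re = 1.77×10^6, f = 0.01074, h_f = 34.9 m ≈ 36.1 m ✓

D ≈ 307 mm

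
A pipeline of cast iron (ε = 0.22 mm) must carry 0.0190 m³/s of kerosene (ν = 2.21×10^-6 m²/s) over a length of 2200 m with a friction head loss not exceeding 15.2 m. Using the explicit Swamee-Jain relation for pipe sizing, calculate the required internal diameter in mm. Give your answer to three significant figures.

D ≈ 162 mm

Swamee-Jain (Type III): D = 0.66·[ε^1.25·(LQ²/(gh_f))^4.75 + ν·Q^9.4·(L/(gh_f))^5.2]^0.04
LQ²/(gh_f) = 0.005326; L/(gh_f) = 14.75
Term 1 = ε^1.25·(…)^4.75 = 4.25×10^-16; Term 2 = ν·Q^9.4·(…)^5.2 = 1.75×10^-16
D = 0.66·(4.25×10^-16 + 1.75×10^-16)^0.04 = 0.1624 m = 162 mm
Check: V = 0.917 m/s, Re = 6.74×10^4, f = 0.02435, h_f = 14.1 m ≈ 15.2 m ✓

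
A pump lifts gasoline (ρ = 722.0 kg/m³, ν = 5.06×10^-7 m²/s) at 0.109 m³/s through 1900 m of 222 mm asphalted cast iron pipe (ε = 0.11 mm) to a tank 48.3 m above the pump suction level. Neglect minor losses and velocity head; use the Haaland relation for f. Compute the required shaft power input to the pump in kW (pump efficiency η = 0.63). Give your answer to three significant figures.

V = 4Q/(πD²) = 2.816 m/s; Re = 1.24×10^6; ε/D = 4.95×10^-4; f = 0.01706
h_f = f(L/D)V²/2g = 59.01 m
Total head H = z + h_f = 48.3 + 59.01 = 107.3 m
P_hyd = ρgQH = 722.0·9.81·0.109·107.3 = 82.85 kW
P_shaft = P_hyd/η = 82.85/0.63 = 131.5 kW

P_shaft ≈ 132 kW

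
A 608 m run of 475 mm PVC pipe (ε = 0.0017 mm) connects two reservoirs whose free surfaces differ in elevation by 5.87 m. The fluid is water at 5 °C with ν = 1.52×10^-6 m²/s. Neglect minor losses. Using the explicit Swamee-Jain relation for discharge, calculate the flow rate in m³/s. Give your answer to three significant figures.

Q ≈ 0.484 m³/s

Swamee-Jain (Type II): Q = -0.965·√(gD⁵h_f/L)·ln[ε/(3.7D) + √(3.17ν²L/(gD³h_f))]
√(gD⁵h_f/L) = √(9.81·0.475⁵·5.87/608) = 0.04786
ε/(3.7D) = 9.67×10^-7; √(3.17ν²L/(gD³h_f)) = 2.69×10^-5
Q = -0.965·0.04786·ln(2.783×10^-5) = 0.4844 m³/s
Check: V = 2.73 m/s, Re = 8.54×10^5, f = 0.01200, h_f = 5.85 m ≈ 5.87 m ✓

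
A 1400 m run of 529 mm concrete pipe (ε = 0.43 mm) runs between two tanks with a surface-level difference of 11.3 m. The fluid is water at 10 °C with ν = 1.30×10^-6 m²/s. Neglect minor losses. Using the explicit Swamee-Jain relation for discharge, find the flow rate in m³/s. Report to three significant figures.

Q ≈ 0.460 m³/s

Swamee-Jain (Type II): Q = -0.965·√(gD⁵h_f/L)·ln[ε/(3.7D) + √(3.17ν²L/(gD³h_f))]
√(gD⁵h_f/L) = √(9.81·0.529⁵·11.3/1400) = 0.05727
ε/(3.7D) = 2.20×10^-4; √(3.17ν²L/(gD³h_f)) = 2.14×10^-5
Q = -0.965·0.05727·ln(2.411×10^-4) = 0.4604 m³/s
Check: V = 2.09 m/s, Re = 8.52×10^5, f = 0.01919, h_f = 11.4 m ≈ 11.3 m ✓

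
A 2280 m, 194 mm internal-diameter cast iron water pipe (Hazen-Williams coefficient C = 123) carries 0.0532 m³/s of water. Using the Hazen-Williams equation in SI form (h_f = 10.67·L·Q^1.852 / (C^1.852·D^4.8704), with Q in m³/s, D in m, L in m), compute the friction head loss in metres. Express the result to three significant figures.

h_f = 10.67·2280·0.0532^1.852 / (123^1.852·0.194^4.8704) = 42.14 m

h_f ≈ 42.1 m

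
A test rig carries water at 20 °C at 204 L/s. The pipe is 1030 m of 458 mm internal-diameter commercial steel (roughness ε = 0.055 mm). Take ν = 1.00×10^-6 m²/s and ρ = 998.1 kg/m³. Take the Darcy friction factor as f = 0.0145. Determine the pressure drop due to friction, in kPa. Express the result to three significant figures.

Δp ≈ 25.0 kPa

V = 4Q/(πD²) = 4·0.204/(π·0.458²) = 1.238 m/s
h_f = f(L/D)V²/(2g) = 0.01450·(1030/0.458)·1.238²/(2·9.81) = 2.548 m
Δp = ρg·h_f = 998.1·9.81·2.548 = 24.95 kPa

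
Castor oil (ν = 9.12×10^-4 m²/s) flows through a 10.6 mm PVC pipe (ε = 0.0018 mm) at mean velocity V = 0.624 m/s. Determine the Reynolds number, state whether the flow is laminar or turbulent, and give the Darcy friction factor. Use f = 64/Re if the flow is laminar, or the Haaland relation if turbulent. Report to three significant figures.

Re ≈ 7.25; laminar; f = 64/Re ≈ 8.82

Re = VD/ν = 0.6240·0.0106/9.12×10^-4 = 7.25
Re < 2300 → laminar → f = 64/Re = 8.824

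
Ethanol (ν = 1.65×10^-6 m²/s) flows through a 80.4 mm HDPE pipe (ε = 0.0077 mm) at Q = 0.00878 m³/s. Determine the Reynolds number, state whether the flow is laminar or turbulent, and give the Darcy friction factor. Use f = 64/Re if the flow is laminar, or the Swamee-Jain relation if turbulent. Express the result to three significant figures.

V = 4Q/(πD²) = 1.729 m/s
Re = VD/ν = 1.729·0.0804/1.65×10^-6 = 8.43×10^4
Re > 4000 → turbulent; ε/D = 9.58×10^-5
Swamee-Jain: f = 0.01903

Re ≈ 8.43×10^4; turbulent; f ≈ 0.0190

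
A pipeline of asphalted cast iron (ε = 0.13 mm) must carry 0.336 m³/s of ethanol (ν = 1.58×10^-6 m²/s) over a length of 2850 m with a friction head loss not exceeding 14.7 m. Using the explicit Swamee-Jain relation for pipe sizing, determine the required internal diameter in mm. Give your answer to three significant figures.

D ≈ 499 mm

Swamee-Jain (Type III): D = 0.66·[ε^1.25·(LQ²/(gh_f))^4.75 + ν·Q^9.4·(L/(gh_f))^5.2]^0.04
LQ²/(gh_f) = 2.231; L/(gh_f) = 19.76
Term 1 = ε^1.25·(…)^4.75 = 6.28×10^-4; Term 2 = ν·Q^9.4·(…)^5.2 = 3.05×10^-4
D = 0.66·(6.28×10^-4 + 3.05×10^-4)^0.04 = 0.4993 m = 499 mm
Check: V = 1.72 m/s, Re = 5.42×10^5, f = 0.01595, h_f = 13.7 m ≈ 14.7 m ✓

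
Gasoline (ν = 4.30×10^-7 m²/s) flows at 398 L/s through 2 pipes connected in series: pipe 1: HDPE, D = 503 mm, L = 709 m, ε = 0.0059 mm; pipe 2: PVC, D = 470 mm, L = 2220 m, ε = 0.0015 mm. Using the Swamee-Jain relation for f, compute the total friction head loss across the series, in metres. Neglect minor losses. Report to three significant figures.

H ≈ 15.9 m

Pipe 1: V = 2.003 m/s, Re = 2.34×10^6, ε/D = 1.17×10^-5, f = 0.01058, h_1 = f(L/D)V²/2g = 3.050 m
Pipe 2: V = 2.294 m/s, Re = 2.51×10^6, ε/D = 3.19×10^-6, f = 0.01014, h_2 = f(L/D)V²/2g = 12.85 m
Series → Q common, losses add: H = Σh = 15.90 m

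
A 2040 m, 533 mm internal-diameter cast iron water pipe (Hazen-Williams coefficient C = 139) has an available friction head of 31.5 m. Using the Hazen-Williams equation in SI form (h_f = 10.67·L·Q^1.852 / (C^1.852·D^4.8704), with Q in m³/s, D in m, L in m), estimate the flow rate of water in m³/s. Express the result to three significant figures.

Q ≈ 0.778 m³/s

Rearranging: Q = [h_f·C^1.852·D^4.8704 / (10.67·L)]^(1/1.852)
Q = [31.5·139^1.852·0.533^4.8704 / (10.67·2040)]^0.540 = 0.7783 m³/s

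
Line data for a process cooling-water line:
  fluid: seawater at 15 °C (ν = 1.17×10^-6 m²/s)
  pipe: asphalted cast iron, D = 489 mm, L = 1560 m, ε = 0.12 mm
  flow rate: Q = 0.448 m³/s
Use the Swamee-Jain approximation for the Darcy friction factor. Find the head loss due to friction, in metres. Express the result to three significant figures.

V = 4Q/(πD²) = 4·0.448/(π·0.489²) = 2.385 m/s
Re = VD/ν = 2.385·0.489/1.17×10^-6 = 9.97×10^5 → turbulent
ε/D = 0.12/489 = 2.45×10^-4
Swamee-Jain: f = 0.01525
h_f = f(L/D)V²/(2g) = 0.01525·(1560/0.489)·2.385²/(2·9.81) = 14.11 m

h_f ≈ 14.1 m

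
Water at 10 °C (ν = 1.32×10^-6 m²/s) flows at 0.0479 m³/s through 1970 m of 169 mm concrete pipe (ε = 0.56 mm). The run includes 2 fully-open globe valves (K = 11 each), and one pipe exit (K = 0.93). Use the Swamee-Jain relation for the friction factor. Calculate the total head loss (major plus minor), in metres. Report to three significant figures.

V = 4Q/(πD²) = 2.135 m/s; V²/2g = 0.2324 m
Re = 2.73×10^5, ε/D = 0.00331 → f = 0.02753 (Swamee-Jain)
Major: h_f = f(L/D)·V²/2g = 0.02753·11657·0.2324 = 74.57 m
Minor: ΣK = 22.9; h_m = ΣK·V²/2g = 5.329 m
Total H_L = 74.57 + 5.329 = 79.90 m

H_L ≈ 79.9 m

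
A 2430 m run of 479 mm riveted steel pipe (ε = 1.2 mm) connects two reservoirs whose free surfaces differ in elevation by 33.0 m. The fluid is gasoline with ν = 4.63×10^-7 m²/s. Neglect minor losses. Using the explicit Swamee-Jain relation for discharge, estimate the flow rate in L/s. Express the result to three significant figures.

Swamee-Jain (Type II): Q = -0.965·√(gD⁵h_f/L)·ln[ε/(3.7D) + √(3.17ν²L/(gD³h_f))]
√(gD⁵h_f/L) = √(9.81·0.479⁵·33.0/2430) = 0.05796
ε/(3.7D) = 6.77×10^-4; √(3.17ν²L/(gD³h_f)) = 6.81×10^-6
Q = -0.965·0.05796·ln(6.839×10^-4) = 0.4076 m³/s
Check: V = 2.26 m/s, Re = 2.34×10^6, f = 0.02500, h_f = 33.1 m ≈ 33.0 m ✓

Q ≈ 408 L/s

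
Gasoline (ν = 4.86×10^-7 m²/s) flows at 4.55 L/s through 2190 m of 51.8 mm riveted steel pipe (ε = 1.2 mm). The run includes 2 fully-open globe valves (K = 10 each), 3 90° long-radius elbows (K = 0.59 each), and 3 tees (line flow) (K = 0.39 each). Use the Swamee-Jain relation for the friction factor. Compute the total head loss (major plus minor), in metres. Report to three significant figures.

V = 4Q/(πD²) = 2.159 m/s; V²/2g = 0.2376 m
Re = 2.30×10^5, ε/D = 0.0232 → f = 0.05177 (Swamee-Jain)
Major: h_f = f(L/D)·V²/2g = 0.05177·42278·0.2376 = 520.0 m
Minor: ΣK = 22.9; h_m = ΣK·V²/2g = 5.450 m
Total H_L = 520.0 + 5.450 = 525.5 m

H_L ≈ 525 m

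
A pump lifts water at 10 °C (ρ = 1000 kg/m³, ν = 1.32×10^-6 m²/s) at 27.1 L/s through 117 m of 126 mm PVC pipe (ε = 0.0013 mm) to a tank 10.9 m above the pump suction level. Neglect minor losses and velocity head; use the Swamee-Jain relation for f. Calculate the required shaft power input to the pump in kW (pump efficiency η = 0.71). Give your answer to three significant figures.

V = 4Q/(πD²) = 2.173 m/s; Re = 2.07×10^5; ε/D = 1.03×10^-5; f = 0.01552
h_f = f(L/D)V²/2g = 3.469 m
Total head H = z + h_f = 10.9 + 3.469 = 14.37 m
P_hyd = ρgQH = 1000·9.81·0.0271·14.37 = 3.820 kW
P_shaft = P_hyd/η = 3.820/0.71 = 5.380 kW

P_shaft ≈ 5.38 kW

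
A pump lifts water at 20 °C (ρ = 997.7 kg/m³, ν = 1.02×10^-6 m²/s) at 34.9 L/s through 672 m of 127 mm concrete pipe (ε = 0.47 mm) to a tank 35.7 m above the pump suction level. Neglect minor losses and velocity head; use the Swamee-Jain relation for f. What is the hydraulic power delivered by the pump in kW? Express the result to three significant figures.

V = 4Q/(πD²) = 2.755 m/s; Re = 3.43×10^5; ε/D = 0.00370; f = 0.02825
h_f = f(L/D)V²/2g = 57.83 m
Total head H = z + h_f = 35.7 + 57.83 = 93.53 m
P_hyd = ρgQH = 997.7·9.81·0.0349·93.53 = 31.95 kW

P_hyd ≈ 31.9 kW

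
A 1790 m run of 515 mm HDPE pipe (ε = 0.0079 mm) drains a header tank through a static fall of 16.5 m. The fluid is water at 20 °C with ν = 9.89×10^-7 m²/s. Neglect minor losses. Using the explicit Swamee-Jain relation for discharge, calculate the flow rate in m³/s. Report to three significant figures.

Q ≈ 0.598 m³/s

Swamee-Jain (Type II): Q = -0.965·√(gD⁵h_f/L)·ln[ε/(3.7D) + √(3.17ν²L/(gD³h_f))]
√(gD⁵h_f/L) = √(9.81·0.515⁵·16.5/1790) = 0.05724
ε/(3.7D) = 4.15×10^-6; √(3.17ν²L/(gD³h_f)) = 1.58×10^-5
Q = -0.965·0.05724·ln(1.999×10^-5) = 0.5976 m³/s
Check: V = 2.87 m/s, Re = 1.49×10^6, f = 0.01133, h_f = 16.5 m ≈ 16.5 m ✓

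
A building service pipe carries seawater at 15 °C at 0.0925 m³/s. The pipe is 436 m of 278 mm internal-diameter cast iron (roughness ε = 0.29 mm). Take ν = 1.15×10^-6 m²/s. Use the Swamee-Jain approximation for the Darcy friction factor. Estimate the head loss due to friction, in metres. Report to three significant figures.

h_f ≈ 3.85 m

V = 4Q/(πD²) = 4·0.0925/(π·0.278²) = 1.524 m/s
Re = VD/ν = 1.524·0.278/1.15×10^-6 = 3.68×10^5 → turbulent
ε/D = 0.29/278 = 0.00104
Swamee-Jain: f = 0.02075
h_f = f(L/D)V²/(2g) = 0.02075·(436/0.278)·1.524²/(2·9.81) = 3.852 m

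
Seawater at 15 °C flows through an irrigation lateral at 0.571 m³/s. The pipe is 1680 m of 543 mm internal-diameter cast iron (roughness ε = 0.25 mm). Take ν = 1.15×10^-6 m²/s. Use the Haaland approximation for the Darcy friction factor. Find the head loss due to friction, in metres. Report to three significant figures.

h_f ≈ 16.1 m

V = 4Q/(πD²) = 4·0.571/(π·0.543²) = 2.466 m/s
Re = VD/ν = 2.466·0.543/1.15×10^-6 = 1.16×10^6 → turbulent
ε/D = 0.25/543 = 4.60×10^-4
Haaland: f = 0.01683
h_f = f(L/D)V²/(2g) = 0.01683·(1680/0.543)·2.466²/(2·9.81) = 16.14 m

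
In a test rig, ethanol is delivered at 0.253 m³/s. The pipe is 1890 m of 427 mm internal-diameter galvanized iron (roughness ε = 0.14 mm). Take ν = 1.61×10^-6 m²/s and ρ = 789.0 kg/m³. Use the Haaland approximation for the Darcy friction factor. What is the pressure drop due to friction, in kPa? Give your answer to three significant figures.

Δp ≈ 89.6 kPa

V = 4Q/(πD²) = 4·0.253/(π·0.427²) = 1.767 m/s
Re = VD/ν = 1.767·0.427/1.61×10^-6 = 4.69×10^5 → turbulent
ε/D = 0.14/427 = 3.28×10^-4
Haaland: f = 0.01644
h_f = f(L/D)V²/(2g) = 0.01644·(1890/0.427)·1.767²/(2·9.81) = 11.58 m
Δp = ρg·h_f = 789.0·9.81·11.58 = 89.61 kPa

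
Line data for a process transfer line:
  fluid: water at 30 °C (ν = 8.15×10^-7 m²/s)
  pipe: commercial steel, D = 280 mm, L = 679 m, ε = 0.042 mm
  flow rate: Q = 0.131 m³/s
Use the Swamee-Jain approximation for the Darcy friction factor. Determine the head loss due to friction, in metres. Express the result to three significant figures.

h_f ≈ 8.12 m

V = 4Q/(πD²) = 4·0.131/(π·0.280²) = 2.127 m/s
Re = VD/ν = 2.127·0.280/8.15×10^-7 = 7.31×10^5 → turbulent
ε/D = 0.042/280 = 1.50×10^-4
Swamee-Jain: f = 0.01452
h_f = f(L/D)V²/(2g) = 0.01452·(679/0.280)·2.127²/(2·9.81) = 8.122 m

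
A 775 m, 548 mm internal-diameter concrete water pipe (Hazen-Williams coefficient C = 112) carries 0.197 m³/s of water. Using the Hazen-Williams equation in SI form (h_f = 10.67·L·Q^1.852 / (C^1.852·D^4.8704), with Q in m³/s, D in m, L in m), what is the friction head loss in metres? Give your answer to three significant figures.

h_f ≈ 1.22 m

h_f = 10.67·775·0.197^1.852 / (112^1.852·0.548^4.8704) = 1.224 m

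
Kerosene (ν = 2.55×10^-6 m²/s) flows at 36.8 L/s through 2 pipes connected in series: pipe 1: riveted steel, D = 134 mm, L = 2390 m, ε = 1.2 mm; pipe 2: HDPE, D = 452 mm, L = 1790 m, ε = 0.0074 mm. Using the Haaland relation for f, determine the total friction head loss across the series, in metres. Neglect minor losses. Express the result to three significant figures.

H ≈ 229 m

Pipe 1: V = 2.609 m/s, Re = 1.37×10^5, ε/D = 0.00896, f = 0.03704, h_1 = f(L/D)V²/2g = 229.3 m
Pipe 2: V = 0.2293 m/s, Re = 4.07×10^4, ε/D = 1.64×10^-5, f = 0.02175, h_2 = f(L/D)V²/2g = 0.2309 m
Series → Q common, losses add: H = Σh = 229.5 m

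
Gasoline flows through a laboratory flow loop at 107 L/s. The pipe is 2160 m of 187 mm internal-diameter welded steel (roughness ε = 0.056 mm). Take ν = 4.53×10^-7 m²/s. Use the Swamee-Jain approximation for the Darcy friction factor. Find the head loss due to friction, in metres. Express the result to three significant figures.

V = 4Q/(πD²) = 4·0.107/(π·0.187²) = 3.896 m/s
Re = VD/ν = 3.896·0.187/4.53×10^-7 = 1.61×10^6 → turbulent
ε/D = 0.056/187 = 2.99×10^-4
Swamee-Jain: f = 0.01548
h_f = f(L/D)V²/(2g) = 0.01548·(2160/0.187)·3.896²/(2·9.81) = 138.3 m

h_f ≈ 138 m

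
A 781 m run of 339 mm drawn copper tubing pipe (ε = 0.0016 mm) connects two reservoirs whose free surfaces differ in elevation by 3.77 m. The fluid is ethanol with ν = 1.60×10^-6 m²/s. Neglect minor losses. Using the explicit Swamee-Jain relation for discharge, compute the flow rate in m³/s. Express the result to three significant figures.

Swamee-Jain (Type II): Q = -0.965·√(gD⁵h_f/L)·ln[ε/(3.7D) + √(3.17ν²L/(gD³h_f))]
√(gD⁵h_f/L) = √(9.81·0.339⁵·3.77/781) = 0.01456
ε/(3.7D) = 1.28×10^-6; √(3.17ν²L/(gD³h_f)) = 6.63×10^-5
Q = -0.965·0.01456·ln(6.760×10^-5) = 0.1349 m³/s
Check: V = 1.49 m/s, Re = 3.17×10^5, f = 0.01429, h_f = 3.75 m ≈ 3.77 m ✓

Q ≈ 0.135 m³/s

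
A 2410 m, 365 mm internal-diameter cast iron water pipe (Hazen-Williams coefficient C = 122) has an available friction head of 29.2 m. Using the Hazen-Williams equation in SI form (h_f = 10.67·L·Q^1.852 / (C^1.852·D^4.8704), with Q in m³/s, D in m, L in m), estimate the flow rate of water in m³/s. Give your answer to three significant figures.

Q ≈ 0.221 m³/s

Rearranging: Q = [h_f·C^1.852·D^4.8704 / (10.67·L)]^(1/1.852)
Q = [29.2·122^1.852·0.365^4.8704 / (10.67·2410)]^0.540 = 0.2214 m³/s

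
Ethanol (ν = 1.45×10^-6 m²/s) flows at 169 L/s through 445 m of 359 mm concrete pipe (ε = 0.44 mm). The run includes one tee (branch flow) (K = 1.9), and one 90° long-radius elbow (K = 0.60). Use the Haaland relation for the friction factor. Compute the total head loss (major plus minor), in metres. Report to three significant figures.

H_L ≈ 4.09 m

V = 4Q/(πD²) = 1.670 m/s; V²/2g = 0.1421 m
Re = 4.13×10^5, ε/D = 0.00123 → f = 0.02123 (Haaland)
Major: h_f = f(L/D)·V²/2g = 0.02123·1240·0.1421 = 3.739 m
Minor: ΣK = 2.50; h_m = ΣK·V²/2g = 0.3552 m
Total H_L = 3.739 + 0.3552 = 4.094 m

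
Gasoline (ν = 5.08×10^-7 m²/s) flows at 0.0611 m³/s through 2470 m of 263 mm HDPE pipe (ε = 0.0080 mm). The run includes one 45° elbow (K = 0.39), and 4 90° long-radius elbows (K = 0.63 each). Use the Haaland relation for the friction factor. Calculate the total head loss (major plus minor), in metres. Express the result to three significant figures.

V = 4Q/(πD²) = 1.125 m/s; V²/2g = 0.06447 m
Re = 5.82×10^5, ε/D = 3.04×10^-5 → f = 0.01312 (Haaland)
Major: h_f = f(L/D)·V²/2g = 0.01312·9392·0.06447 = 7.944 m
Minor: ΣK = 2.91; h_m = ΣK·V²/2g = 0.1876 m
Total H_L = 7.944 + 0.1876 = 8.132 m

H_L ≈ 8.13 m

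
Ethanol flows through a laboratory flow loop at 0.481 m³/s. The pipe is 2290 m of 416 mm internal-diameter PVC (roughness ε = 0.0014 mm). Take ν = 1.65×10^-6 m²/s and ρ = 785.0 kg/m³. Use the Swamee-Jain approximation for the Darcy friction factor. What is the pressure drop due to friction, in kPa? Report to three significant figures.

V = 4Q/(πD²) = 4·0.481/(π·0.416²) = 3.539 m/s
Re = VD/ν = 3.539·0.416/1.65×10^-6 = 8.92×10^5 → turbulent
ε/D = 0.0014/416 = 3.37×10^-6
Swamee-Jain: f = 0.01191
h_f = f(L/D)V²/(2g) = 0.01191·(2290/0.416)·3.539²/(2·9.81) = 41.86 m
Δp = ρg·h_f = 785.0·9.81·41.86 = 322.3 kPa

Δp ≈ 322 kPa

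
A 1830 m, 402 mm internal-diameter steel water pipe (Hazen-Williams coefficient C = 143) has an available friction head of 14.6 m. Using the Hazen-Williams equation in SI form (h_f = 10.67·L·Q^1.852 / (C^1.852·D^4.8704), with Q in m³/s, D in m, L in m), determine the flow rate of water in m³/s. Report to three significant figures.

Q ≈ 0.267 m³/s

Rearranging: Q = [h_f·C^1.852·D^4.8704 / (10.67·L)]^(1/1.852)
Q = [14.6·143^1.852·0.402^4.8704 / (10.67·1830)]^0.540 = 0.2670 m³/s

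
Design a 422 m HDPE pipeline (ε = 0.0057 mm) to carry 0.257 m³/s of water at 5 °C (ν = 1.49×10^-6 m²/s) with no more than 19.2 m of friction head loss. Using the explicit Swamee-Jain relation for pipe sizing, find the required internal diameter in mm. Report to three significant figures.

Swamee-Jain (Type III): D = 0.66·[ε^1.25·(LQ²/(gh_f))^4.75 + ν·Q^9.4·(L/(gh_f))^5.2]^0.04
LQ²/(gh_f) = 0.1480; L/(gh_f) = 2.240
Term 1 = ε^1.25·(…)^4.75 = 3.19×10^-11; Term 2 = ν·Q^9.4·(…)^5.2 = 2.81×10^-10
D = 0.66·(3.19×10^-11 + 2.81×10^-10)^0.04 = 0.2750 m = 275 mm
Check: V = 4.33 m/s, Re = 7.99×10^5, f = 0.01249, h_f = 18.3 m ≈ 19.2 m ✓

D ≈ 275 mm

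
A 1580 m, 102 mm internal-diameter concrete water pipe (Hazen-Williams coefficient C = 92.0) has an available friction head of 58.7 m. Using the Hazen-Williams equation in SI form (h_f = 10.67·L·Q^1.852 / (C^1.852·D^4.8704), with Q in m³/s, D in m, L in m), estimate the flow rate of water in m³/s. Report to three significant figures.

Q ≈ 0.0107 m³/s

Rearranging: Q = [h_f·C^1.852·D^4.8704 / (10.67·L)]^(1/1.852)
Q = [58.7·92.0^1.852·0.102^4.8704 / (10.67·1580)]^0.540 = 0.01070 m³/s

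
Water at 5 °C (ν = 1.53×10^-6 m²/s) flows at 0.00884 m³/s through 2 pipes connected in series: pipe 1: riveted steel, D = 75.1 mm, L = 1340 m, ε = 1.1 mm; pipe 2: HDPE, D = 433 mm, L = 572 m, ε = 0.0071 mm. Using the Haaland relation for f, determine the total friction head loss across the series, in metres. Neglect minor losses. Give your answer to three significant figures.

Pipe 1: V = 1.996 m/s, Re = 9.80×10^4, ε/D = 0.0146, f = 0.04386, h_1 = f(L/D)V²/2g = 158.9 m
Pipe 2: V = 0.06003 m/s, Re = 1.70×10^4, ε/D = 1.64×10^-5, f = 0.02686, h_2 = f(L/D)V²/2g = 0.006516 m
Series → Q common, losses add: H = Σh = 158.9 m

H ≈ 159 m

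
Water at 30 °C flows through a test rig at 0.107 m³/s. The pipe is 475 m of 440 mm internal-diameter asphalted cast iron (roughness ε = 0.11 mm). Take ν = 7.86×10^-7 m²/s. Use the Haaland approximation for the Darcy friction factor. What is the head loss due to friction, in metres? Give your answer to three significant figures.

h_f ≈ 0.437 m

V = 4Q/(πD²) = 4·0.107/(π·0.440²) = 0.7037 m/s
Re = VD/ν = 0.7037·0.440/7.86×10^-7 = 3.94×10^5 → turbulent
ε/D = 0.11/440 = 2.50×10^-4
Haaland: f = 0.01604
h_f = f(L/D)V²/(2g) = 0.01604·(475/0.440)·0.7037²/(2·9.81) = 0.4369 m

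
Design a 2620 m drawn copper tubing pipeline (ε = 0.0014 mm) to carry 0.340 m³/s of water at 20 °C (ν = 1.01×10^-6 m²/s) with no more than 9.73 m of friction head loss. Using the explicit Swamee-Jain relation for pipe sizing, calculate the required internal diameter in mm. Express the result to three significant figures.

D ≈ 505 mm

Swamee-Jain (Type III): D = 0.66·[ε^1.25·(LQ²/(gh_f))^4.75 + ν·Q^9.4·(L/(gh_f))^5.2]^0.04
LQ²/(gh_f) = 3.173; L/(gh_f) = 27.45
Term 1 = ε^1.25·(…)^4.75 = 1.16×10^-5; Term 2 = ν·Q^9.4·(…)^5.2 = 0.00120
D = 0.66·(1.16×10^-5 + 0.00120)^0.04 = 0.5046 m = 505 mm
Check: V = 1.70 m/s, Re = 8.49×10^5, f = 0.01200, h_f = 9.18 m ≈ 9.73 m ✓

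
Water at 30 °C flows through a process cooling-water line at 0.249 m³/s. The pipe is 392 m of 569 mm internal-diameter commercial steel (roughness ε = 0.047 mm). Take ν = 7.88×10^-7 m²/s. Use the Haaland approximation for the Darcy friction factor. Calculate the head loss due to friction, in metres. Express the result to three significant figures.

V = 4Q/(πD²) = 4·0.249/(π·0.569²) = 0.9792 m/s
Re = VD/ν = 0.9792·0.569/7.88×10^-7 = 7.07×10^5 → turbulent
ε/D = 0.047/569 = 8.26×10^-5
Haaland: f = 0.01351
h_f = f(L/D)V²/(2g) = 0.01351·(392/0.569)·0.9792²/(2·9.81) = 0.4550 m

h_f ≈ 0.455 m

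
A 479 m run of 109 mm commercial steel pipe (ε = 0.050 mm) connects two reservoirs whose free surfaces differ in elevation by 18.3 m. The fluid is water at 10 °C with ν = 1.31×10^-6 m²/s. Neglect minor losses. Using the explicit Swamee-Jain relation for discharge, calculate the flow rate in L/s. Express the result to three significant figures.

Swamee-Jain (Type II): Q = -0.965·√(gD⁵h_f/L)·ln[ε/(3.7D) + √(3.17ν²L/(gD³h_f))]
√(gD⁵h_f/L) = √(9.81·0.109⁵·18.3/479) = 0.002401
ε/(3.7D) = 1.24×10^-4; √(3.17ν²L/(gD³h_f)) = 1.06×10^-4
Q = -0.965·0.002401·ln(2.298×10^-4) = 0.01941 m³/s
Check: V = 2.08 m/s, Re = 1.73×10^5, f = 0.01898, h_f = 18.4 m ≈ 18.3 m ✓

Q ≈ 19.4 L/s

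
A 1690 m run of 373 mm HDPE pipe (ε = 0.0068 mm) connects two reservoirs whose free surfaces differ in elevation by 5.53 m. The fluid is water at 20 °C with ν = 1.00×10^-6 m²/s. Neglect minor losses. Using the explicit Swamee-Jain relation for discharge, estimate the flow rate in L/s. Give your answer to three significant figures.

Swamee-Jain (Type II): Q = -0.965·√(gD⁵h_f/L)·ln[ε/(3.7D) + √(3.17ν²L/(gD³h_f))]
√(gD⁵h_f/L) = √(9.81·0.373⁵·5.53/1690) = 0.01522
ε/(3.7D) = 4.93×10^-6; √(3.17ν²L/(gD³h_f)) = 4.36×10^-5
Q = -0.965·0.01522·ln(4.855×10^-5) = 0.1459 m³/s
Check: V = 1.34 m/s, Re = 4.98×10^5, f = 0.01339, h_f = 5.51 m ≈ 5.53 m ✓

Q ≈ 146 L/s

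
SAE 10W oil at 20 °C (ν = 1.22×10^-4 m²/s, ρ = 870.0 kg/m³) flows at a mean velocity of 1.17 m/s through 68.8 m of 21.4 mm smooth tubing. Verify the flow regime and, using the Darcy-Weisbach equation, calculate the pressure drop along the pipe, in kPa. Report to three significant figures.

Δp ≈ 597 kPa

Re = VD/ν = 1.17·0.02140/1.22×10^-4 = 205 → laminar (Re < 2300)
f = 64/Re = 0.3118
h_f = f(L/D)V²/(2g) = 0.3118·(68.8/0.02140)·1.17²/(2·9.81) = 69.95 m
Δp = ρg·h_f = 870.0·9.81·69.95 = 597.0 kPa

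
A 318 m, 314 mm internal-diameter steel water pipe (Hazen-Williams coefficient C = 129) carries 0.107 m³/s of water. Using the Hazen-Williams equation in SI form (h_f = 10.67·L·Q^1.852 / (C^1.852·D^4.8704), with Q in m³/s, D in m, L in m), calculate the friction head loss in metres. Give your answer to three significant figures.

h_f ≈ 1.88 m

h_f = 10.67·318·0.107^1.852 / (129^1.852·0.314^4.8704) = 1.881 m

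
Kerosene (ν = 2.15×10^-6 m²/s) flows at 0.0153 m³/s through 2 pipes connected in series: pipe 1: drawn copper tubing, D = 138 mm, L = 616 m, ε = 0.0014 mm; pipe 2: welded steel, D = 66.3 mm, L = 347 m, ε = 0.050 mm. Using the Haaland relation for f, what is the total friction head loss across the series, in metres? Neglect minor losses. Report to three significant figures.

Pipe 1: V = 1.023 m/s, Re = 6.57×10^4, ε/D = 1.01×10^-5, f = 0.01953, h_1 = f(L/D)V²/2g = 4.649 m
Pipe 2: V = 4.432 m/s, Re = 1.37×10^5, ε/D = 7.54×10^-4, f = 0.02046, h_2 = f(L/D)V²/2g = 107.2 m
Series → Q common, losses add: H = Σh = 111.8 m

H ≈ 112 m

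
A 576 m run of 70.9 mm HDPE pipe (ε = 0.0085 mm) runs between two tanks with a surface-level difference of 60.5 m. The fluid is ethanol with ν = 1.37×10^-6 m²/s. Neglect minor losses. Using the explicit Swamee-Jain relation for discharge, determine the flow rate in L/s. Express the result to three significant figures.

Swamee-Jain (Type II): Q = -0.965·√(gD⁵h_f/L)·ln[ε/(3.7D) + √(3.17ν²L/(gD³h_f))]
√(gD⁵h_f/L) = √(9.81·0.0709⁵·60.5/576) = 0.001359
ε/(3.7D) = 3.24×10^-5; √(3.17ν²L/(gD³h_f)) = 1.27×10^-4
Q = -0.965·0.001359·ln(1.597×10^-4) = 0.01146 m³/s
Check: V = 2.90 m/s, Re = 1.50×10^5, f = 0.01731, h_f = 60.4 m ≈ 60.5 m ✓

Q ≈ 11.5 L/s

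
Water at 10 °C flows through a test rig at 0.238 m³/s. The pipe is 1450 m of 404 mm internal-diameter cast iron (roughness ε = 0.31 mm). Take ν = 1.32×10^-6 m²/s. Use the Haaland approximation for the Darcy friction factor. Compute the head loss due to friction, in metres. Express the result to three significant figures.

h_f ≈ 12.0 m

V = 4Q/(πD²) = 4·0.238/(π·0.404²) = 1.857 m/s
Re = VD/ν = 1.857·0.404/1.32×10^-6 = 5.68×10^5 → turbulent
ε/D = 0.31/404 = 7.67×10^-4
Haaland: f = 0.01902
h_f = f(L/D)V²/(2g) = 0.01902·(1450/0.404)·1.857²/(2·9.81) = 11.99 m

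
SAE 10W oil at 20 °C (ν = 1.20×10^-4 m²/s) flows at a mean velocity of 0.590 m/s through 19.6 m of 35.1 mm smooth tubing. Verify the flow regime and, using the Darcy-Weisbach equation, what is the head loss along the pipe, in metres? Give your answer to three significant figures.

h_f ≈ 3.67 m

Re = VD/ν = 0.590·0.03510/1.20×10^-4 = 173 → laminar (Re < 2300)
f = 64/Re = 0.3709
h_f = f(L/D)V²/(2g) = 0.3709·(19.6/0.03510)·0.590²/(2·9.81) = 3.674 m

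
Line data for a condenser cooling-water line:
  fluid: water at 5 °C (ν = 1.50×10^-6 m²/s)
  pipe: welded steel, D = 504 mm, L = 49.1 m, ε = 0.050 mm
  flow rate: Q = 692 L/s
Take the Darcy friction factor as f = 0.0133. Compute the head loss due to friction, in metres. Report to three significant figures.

h_f ≈ 0.795 m

V = 4Q/(πD²) = 4·0.692/(π·0.504²) = 3.469 m/s
h_f = f(L/D)V²/(2g) = 0.01330·(49.1/0.504)·3.469²/(2·9.81) = 0.7945 m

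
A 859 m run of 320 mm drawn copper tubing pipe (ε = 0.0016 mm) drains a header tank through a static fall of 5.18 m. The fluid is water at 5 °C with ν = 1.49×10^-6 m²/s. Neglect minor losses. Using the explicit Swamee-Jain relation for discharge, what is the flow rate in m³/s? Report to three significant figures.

Q ≈ 0.132 m³/s

Swamee-Jain (Type II): Q = -0.965·√(gD⁵h_f/L)·ln[ε/(3.7D) + √(3.17ν²L/(gD³h_f))]
√(gD⁵h_f/L) = √(9.81·0.320⁵·5.18/859) = 0.01409
ε/(3.7D) = 1.35×10^-6; √(3.17ν²L/(gD³h_f)) = 6.03×10^-5
Q = -0.965·0.01409·ln(6.161×10^-5) = 0.1318 m³/s
Check: V = 1.64 m/s, Re = 3.52×10^5, f = 0.01402, h_f = 5.15 m ≈ 5.18 m ✓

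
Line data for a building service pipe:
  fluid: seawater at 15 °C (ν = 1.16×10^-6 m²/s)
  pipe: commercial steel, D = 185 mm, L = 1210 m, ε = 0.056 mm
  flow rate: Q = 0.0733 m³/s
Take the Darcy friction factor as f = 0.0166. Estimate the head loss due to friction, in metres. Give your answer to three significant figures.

V = 4Q/(πD²) = 4·0.0733/(π·0.185²) = 2.727 m/s
h_f = f(L/D)V²/(2g) = 0.01660·(1210/0.185)·2.727²/(2·9.81) = 41.15 m

h_f ≈ 41.1 m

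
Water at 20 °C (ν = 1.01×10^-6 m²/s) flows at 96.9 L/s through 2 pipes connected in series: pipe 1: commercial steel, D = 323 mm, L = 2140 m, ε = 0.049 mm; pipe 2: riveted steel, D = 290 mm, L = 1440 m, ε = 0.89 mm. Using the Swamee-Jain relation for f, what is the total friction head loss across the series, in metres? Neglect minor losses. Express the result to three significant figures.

H ≈ 21.9 m

Pipe 1: V = 1.183 m/s, Re = 3.78×10^5, ε/D = 1.52×10^-4, f = 0.01548, h_1 = f(L/D)V²/2g = 7.311 m
Pipe 2: V = 1.467 m/s, Re = 4.21×10^5, ε/D = 0.00307, f = 0.02677, h_2 = f(L/D)V²/2g = 14.58 m
Series → Q common, losses add: H = Σh = 21.89 m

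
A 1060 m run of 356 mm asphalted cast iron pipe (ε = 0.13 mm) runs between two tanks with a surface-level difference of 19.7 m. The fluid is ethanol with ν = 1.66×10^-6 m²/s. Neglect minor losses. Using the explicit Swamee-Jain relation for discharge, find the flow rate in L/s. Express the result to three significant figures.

Swamee-Jain (Type II): Q = -0.965·√(gD⁵h_f/L)·ln[ε/(3.7D) + √(3.17ν²L/(gD³h_f))]
√(gD⁵h_f/L) = √(9.81·0.356⁵·19.7/1060) = 0.03229
ε/(3.7D) = 9.87×10^-5; √(3.17ν²L/(gD³h_f)) = 3.26×10^-5
Q = -0.965·0.03229·ln(1.313×10^-4) = 0.2785 m³/s
Check: V = 2.80 m/s, Re = 6.00×10^5, f = 0.01669, h_f = 19.8 m ≈ 19.7 m ✓

Q ≈ 278 L/s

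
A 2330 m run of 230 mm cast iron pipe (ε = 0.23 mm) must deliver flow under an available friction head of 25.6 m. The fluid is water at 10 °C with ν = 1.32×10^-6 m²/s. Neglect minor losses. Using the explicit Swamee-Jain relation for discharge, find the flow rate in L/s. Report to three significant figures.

Swamee-Jain (Type II): Q = -0.965·√(gD⁵h_f/L)·ln[ε/(3.7D) + √(3.17ν²L/(gD³h_f))]
√(gD⁵h_f/L) = √(9.81·0.230⁵·25.6/2330) = 0.008329
ε/(3.7D) = 2.70×10^-4; √(3.17ν²L/(gD³h_f)) = 6.49×10^-5
Q = -0.965·0.008329·ln(3.352×10^-4) = 0.06431 m³/s
Check: V = 1.55 m/s, Re = 2.70×10^5, f = 0.02085, h_f = 25.8 m ≈ 25.6 m ✓

Q ≈ 64.3 L/s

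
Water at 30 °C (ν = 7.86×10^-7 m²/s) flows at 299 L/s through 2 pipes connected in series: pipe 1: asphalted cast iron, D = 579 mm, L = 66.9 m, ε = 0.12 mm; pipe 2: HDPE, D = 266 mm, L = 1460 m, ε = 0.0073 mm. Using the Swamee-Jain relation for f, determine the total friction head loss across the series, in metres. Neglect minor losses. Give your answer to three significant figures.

Pipe 1: V = 1.136 m/s, Re = 8.37×10^5, ε/D = 2.07×10^-4, f = 0.01501, h_1 = f(L/D)V²/2g = 0.1140 m
Pipe 2: V = 5.380 m/s, Re = 1.82×10^6, ε/D = 2.74×10^-5, f = 0.01140, h_2 = f(L/D)V²/2g = 92.32 m
Series → Q common, losses add: H = Σh = 92.43 m

H ≈ 92.4 m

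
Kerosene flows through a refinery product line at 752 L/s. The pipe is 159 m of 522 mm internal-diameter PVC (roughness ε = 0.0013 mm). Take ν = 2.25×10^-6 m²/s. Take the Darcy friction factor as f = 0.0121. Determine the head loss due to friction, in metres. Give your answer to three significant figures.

V = 4Q/(πD²) = 4·0.752/(π·0.522²) = 3.514 m/s
h_f = f(L/D)V²/(2g) = 0.01210·(159/0.522)·3.514²/(2·9.81) = 2.319 m

h_f ≈ 2.32 m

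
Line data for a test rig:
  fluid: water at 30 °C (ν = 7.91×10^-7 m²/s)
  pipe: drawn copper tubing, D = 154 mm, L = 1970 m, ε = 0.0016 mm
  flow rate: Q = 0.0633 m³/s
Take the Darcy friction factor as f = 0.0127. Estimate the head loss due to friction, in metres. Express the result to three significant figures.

V = 4Q/(πD²) = 4·0.0633/(π·0.154²) = 3.398 m/s
h_f = f(L/D)V²/(2g) = 0.01270·(1970/0.154)·3.398²/(2·9.81) = 95.63 m

h_f ≈ 95.6 m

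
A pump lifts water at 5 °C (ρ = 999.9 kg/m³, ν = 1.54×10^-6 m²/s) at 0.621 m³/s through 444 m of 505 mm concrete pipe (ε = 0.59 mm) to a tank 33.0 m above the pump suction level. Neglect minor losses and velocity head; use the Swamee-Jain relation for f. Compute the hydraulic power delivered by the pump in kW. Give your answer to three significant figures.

V = 4Q/(πD²) = 3.100 m/s; Re = 1.02×10^6; ε/D = 0.00117; f = 0.02075
h_f = f(L/D)V²/2g = 8.940 m
Total head H = z + h_f = 33.0 + 8.940 = 41.94 m
P_hyd = ρgQH = 999.9·9.81·0.621·41.94 = 255.5 kW

P_hyd ≈ 255 kW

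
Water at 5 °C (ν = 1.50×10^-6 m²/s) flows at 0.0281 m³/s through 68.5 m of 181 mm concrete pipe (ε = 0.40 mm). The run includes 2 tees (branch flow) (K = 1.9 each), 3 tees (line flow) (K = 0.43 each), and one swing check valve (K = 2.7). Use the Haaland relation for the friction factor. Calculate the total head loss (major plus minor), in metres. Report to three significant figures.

V = 4Q/(πD²) = 1.092 m/s; V²/2g = 0.06079 m
Re = 1.32×10^5, ε/D = 0.00221 → f = 0.02520 (Haaland)
Major: h_f = f(L/D)·V²/2g = 0.02520·378.5·0.06079 = 0.5797 m
Minor: ΣK = 7.79; h_m = ΣK·V²/2g = 0.4735 m
Total H_L = 0.5797 + 0.4735 = 1.053 m

H_L ≈ 1.05 m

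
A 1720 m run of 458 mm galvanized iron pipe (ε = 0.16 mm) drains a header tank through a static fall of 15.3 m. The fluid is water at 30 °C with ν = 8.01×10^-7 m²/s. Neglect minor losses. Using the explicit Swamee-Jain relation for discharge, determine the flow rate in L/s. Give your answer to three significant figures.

Q ≈ 369 L/s

Swamee-Jain (Type II): Q = -0.965·√(gD⁵h_f/L)·ln[ε/(3.7D) + √(3.17ν²L/(gD³h_f))]
√(gD⁵h_f/L) = √(9.81·0.458⁵·15.3/1720) = 0.04194
ε/(3.7D) = 9.44×10^-5; √(3.17ν²L/(gD³h_f)) = 1.56×10^-5
Q = -0.965·0.04194·ln(1.100×10^-4) = 0.3689 m³/s
Check: V = 2.24 m/s, Re = 1.28×10^6, f = 0.01604, h_f = 15.4 m ≈ 15.3 m ✓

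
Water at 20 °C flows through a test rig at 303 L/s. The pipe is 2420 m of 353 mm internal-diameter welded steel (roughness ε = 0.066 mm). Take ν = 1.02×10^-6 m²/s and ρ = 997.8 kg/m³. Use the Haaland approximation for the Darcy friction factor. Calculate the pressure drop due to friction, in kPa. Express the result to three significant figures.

V = 4Q/(πD²) = 4·0.303/(π·0.353²) = 3.096 m/s
Re = VD/ν = 3.096·0.353/1.02×10^-6 = 1.07×10^6 → turbulent
ε/D = 0.066/353 = 1.87×10^-4
Haaland: f = 0.01440
h_f = f(L/D)V²/(2g) = 0.01440·(2420/0.353)·3.096²/(2·9.81) = 48.23 m
Δp = ρg·h_f = 997.8·9.81·48.23 = 472.1 kPa

Δp ≈ 472 kPa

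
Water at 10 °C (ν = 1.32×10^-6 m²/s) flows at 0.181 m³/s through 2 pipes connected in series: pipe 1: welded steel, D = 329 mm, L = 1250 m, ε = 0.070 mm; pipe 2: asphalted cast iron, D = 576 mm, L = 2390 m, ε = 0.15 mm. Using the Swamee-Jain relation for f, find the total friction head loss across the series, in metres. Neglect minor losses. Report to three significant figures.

H ≈ 15.4 m

Pipe 1: V = 2.129 m/s, Re = 5.31×10^5, ε/D = 2.13×10^-4, f = 0.01555, h_1 = f(L/D)V²/2g = 13.65 m
Pipe 2: V = 0.6946 m/s, Re = 3.03×10^5, ε/D = 2.60×10^-4, f = 0.01676, h_2 = f(L/D)V²/2g = 1.710 m
Series → Q common, losses add: H = Σh = 15.36 m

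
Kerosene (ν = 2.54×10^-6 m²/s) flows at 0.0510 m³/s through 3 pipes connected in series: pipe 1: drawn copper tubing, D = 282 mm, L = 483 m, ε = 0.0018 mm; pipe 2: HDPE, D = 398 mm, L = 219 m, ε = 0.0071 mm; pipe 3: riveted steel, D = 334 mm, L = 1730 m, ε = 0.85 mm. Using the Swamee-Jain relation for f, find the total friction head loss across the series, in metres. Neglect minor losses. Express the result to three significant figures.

Pipe 1: V = 0.8165 m/s, Re = 9.07×10^4, ε/D = 6.38×10^-6, f = 0.01827, h_1 = f(L/D)V²/2g = 1.064 m
Pipe 2: V = 0.4099 m/s, Re = 6.42×10^4, ε/D = 1.78×10^-5, f = 0.01972, h_2 = f(L/D)V²/2g = 0.09295 m
Pipe 3: V = 0.5821 m/s, Re = 7.65×10^4, ε/D = 0.00254, f = 0.02711, h_3 = f(L/D)V²/2g = 2.425 m
Series → Q common, losses add: H = Σh = 3.581 m

H ≈ 3.58 m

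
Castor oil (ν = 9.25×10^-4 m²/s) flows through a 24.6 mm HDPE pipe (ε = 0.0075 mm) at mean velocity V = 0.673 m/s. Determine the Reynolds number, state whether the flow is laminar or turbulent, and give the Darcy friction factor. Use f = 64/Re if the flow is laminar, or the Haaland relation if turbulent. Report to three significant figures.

Re ≈ 17.9; laminar; f = 64/Re ≈ 3.58

Re = VD/ν = 0.6730·0.0246/9.25×10^-4 = 17.9
Re < 2300 → laminar → f = 64/Re = 3.576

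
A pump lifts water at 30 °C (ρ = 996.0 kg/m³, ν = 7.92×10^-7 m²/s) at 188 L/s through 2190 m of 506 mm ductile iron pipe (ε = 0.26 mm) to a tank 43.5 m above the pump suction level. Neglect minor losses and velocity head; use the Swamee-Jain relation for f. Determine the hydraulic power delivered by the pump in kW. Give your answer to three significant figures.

V = 4Q/(πD²) = 0.9349 m/s; Re = 5.97×10^5; ε/D = 5.14×10^-4; f = 0.01772
h_f = f(L/D)V²/2g = 3.416 m
Total head H = z + h_f = 43.5 + 3.416 = 46.92 m
P_hyd = ρgQH = 996.0·9.81·0.188·46.92 = 86.18 kW

P_hyd ≈ 86.2 kW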